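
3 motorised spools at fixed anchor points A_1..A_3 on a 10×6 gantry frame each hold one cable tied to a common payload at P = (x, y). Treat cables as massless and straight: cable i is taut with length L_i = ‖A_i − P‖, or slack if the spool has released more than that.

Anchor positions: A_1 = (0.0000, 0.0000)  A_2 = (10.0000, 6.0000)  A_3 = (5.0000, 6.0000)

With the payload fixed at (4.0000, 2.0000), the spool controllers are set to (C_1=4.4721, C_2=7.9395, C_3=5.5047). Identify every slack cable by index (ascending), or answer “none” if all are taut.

cable 1: √((-4.0000)²+(-2.0000)²)=4.4721, C_1=4.4721: taut
cable 2: √((6.0000)²+(4.0000)²)=7.2111, C_2=7.9395: slack
cable 3: √((1.0000)²+(4.0000)²)=4.1231, C_3=5.5047: slack

2, 3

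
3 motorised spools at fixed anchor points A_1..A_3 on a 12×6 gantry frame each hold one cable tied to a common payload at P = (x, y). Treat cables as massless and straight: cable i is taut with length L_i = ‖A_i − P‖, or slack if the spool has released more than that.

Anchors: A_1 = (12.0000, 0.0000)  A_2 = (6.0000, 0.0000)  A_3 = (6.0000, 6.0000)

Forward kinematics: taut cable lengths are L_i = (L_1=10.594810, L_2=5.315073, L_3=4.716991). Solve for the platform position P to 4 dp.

(2.0000, 3.5000)

each cable: (A_i−P)·(A_i−P) = L_i²; let c_i = ‖A_i‖²−L_i²
c_1 = 144.0000+0.0000−112.2500 = 31.7500
row 1: 12.0000x + 0.0000y = 24.0000  (c_2=7.7500)
row 2: 12.0000x − 12.0000y = -18.0000  (c_3=49.7500)
Cramer on rows 1–2 → x = 2.0000, y = 3.5000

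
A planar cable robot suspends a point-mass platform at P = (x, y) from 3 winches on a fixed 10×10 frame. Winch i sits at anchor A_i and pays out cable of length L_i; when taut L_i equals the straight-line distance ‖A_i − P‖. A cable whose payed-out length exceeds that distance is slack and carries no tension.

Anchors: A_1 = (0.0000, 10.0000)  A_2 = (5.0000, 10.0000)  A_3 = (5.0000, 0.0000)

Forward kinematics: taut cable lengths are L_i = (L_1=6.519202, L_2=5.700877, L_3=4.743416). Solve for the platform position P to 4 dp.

each cable: (A_i−P)·(A_i−P) = L_i²; let q_i = ‖A_i‖²−L_i²
q_1 = 0.0000+100.0000−42.5000 = 57.5000
row 1: -10.0000x + 0.0000y = -35.0000  (q_2=92.5000)
row 2: -10.0000x + 20.0000y = 55.0000  (q_3=2.5000)
Cramer on rows 1–2 → x = 3.5000, y = 4.5000

(3.5000, 4.5000)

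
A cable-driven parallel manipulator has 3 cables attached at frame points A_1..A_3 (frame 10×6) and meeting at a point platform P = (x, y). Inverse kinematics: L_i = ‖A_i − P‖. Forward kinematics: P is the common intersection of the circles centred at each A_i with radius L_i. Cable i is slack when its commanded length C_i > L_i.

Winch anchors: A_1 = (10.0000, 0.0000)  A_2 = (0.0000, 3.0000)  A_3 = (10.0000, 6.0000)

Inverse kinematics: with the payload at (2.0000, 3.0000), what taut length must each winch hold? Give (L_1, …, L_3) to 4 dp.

(8.5440, 2.0000, 8.5440)

L_1 = √((10.0000−2.0000)² + (0.0000−3.0000)²) = 8.5440
L_2 = √((0.0000−2.0000)² + (3.0000−3.0000)²) = 2.0000
L_3 = √((10.0000−2.0000)² + (6.0000−3.0000)²) = 8.5440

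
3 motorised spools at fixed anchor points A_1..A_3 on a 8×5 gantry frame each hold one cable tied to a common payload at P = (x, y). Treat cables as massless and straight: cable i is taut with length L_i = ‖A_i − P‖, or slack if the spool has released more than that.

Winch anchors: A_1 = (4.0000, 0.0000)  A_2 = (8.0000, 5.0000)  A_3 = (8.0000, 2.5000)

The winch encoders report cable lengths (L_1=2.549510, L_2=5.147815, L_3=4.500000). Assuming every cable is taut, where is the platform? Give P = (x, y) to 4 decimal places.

(3.5000, 2.5000)

expand ‖A_i−P‖²=L_i² and subtract eq 1 (k_i ≔ ‖A_i‖²−L_i²)
k_1 = 16.0000+0.0000−6.5000 = 9.5000
eq1−eq2 → [-8.0000  -10.0000]·P = -53.0000
eq1−eq3 → [-8.0000  -5.0000]·P = -40.5000
2×2 solve → P = (3.5000, 2.5000)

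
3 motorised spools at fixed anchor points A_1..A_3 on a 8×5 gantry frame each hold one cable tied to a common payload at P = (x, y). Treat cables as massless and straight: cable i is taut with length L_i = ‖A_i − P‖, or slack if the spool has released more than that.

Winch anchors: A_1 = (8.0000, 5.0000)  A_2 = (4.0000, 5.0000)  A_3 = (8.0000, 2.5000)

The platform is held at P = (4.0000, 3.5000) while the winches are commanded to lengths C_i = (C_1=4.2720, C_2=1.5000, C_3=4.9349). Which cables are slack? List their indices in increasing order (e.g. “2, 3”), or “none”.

3

cable 1: L_1 = ‖A_1−P‖ = 4.2720;  C_1 = 4.2720 → taut
cable 2: L_2 = ‖A_2−P‖ = 1.5000;  C_2 = 1.5000 → taut
cable 3: L_3 = ‖A_3−P‖ = 4.1231;  C_3 = 4.9349 → slack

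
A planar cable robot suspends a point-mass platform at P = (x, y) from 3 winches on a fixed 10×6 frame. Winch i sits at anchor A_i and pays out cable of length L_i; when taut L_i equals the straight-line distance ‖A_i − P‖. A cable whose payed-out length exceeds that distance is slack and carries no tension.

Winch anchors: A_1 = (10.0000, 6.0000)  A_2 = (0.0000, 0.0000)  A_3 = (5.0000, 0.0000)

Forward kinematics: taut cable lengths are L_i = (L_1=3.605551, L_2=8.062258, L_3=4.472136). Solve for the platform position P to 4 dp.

expand ‖A_i−P‖²=L_i² and subtract eq 1 (k_i ≔ ‖A_i‖²−L_i²)
k_1 = 100.0000+36.0000−13.0000 = 123.0000
eq1−eq2 → [20.0000  12.0000]·P = 188.0000
eq1−eq3 → [10.0000  12.0000]·P = 118.0000
2×2 solve → P = (7.0000, 4.0000)

(7.0000, 4.0000)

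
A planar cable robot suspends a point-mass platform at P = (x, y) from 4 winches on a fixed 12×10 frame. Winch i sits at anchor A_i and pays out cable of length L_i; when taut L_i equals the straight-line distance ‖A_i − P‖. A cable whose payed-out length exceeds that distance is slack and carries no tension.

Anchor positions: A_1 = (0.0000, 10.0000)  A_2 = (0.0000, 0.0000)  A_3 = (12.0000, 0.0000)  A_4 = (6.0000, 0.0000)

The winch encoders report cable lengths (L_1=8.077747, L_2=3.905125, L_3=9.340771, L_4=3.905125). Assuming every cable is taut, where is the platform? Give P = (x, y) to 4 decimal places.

(3.0000, 2.5000)

circle eqns → linear via eq_j − eq_1; set k_j = A_j·A_j − L_j²
k_1 = 0.0000+100.0000−65.2500 = 34.7500
0.0000·x + 20.0000·y = k_1−k_2 = 50.0000
-24.0000·x + 20.0000·y = k_1−k_3 = -22.0000
-12.0000·x + 20.0000·y = k_1−k_4 = 14.0000
solve first two rows → x=3.0000, y=2.5000
check cable 4: ‖A_4−P‖² = 15.2500 ≈ L_4² = 15.2500 ✓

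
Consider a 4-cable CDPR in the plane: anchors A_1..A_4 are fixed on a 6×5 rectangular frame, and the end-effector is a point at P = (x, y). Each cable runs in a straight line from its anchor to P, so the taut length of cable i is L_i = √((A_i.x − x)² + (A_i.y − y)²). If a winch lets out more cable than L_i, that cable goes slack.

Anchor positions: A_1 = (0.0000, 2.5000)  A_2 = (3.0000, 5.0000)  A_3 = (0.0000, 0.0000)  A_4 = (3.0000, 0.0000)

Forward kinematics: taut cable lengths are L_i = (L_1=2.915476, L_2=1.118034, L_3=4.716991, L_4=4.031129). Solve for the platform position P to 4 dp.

circle eqns → linear via eq_j − eq_1; set c_j = A_j·A_j − L_j²
c_1 = 0.0000+6.2500−8.5000 = -2.2500
-6.0000·x − 5.0000·y = c_1−c_2 = -35.0000
0.0000·x + 5.0000·y = c_1−c_3 = 20.0000
-6.0000·x + 5.0000·y = c_1−c_4 = 5.0000
solve first two rows → x=2.5000, y=4.0000
check cable 4: ‖A_4−P‖² = 16.2500 ≈ L_4² = 16.2500 ✓

(2.5000, 4.0000)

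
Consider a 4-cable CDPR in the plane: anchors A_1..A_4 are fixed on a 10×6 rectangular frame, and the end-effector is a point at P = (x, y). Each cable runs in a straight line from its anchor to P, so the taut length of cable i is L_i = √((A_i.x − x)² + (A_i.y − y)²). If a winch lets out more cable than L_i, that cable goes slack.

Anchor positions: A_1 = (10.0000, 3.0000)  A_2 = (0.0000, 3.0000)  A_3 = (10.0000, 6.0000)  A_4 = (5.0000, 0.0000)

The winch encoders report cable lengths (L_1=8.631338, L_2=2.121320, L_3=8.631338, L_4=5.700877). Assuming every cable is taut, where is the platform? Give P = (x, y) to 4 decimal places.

(1.5000, 4.5000)

circle eqns → linear via eq_j − eq_1; set k_j = A_j·A_j − L_j²
k_1 = 100.0000+9.0000−74.5000 = 34.5000
20.0000·x + 0.0000·y = k_1−k_2 = 30.0000
0.0000·x − 6.0000·y = k_1−k_3 = -27.0000
10.0000·x + 6.0000·y = k_1−k_4 = 42.0000
solve first two rows → x=1.5000, y=4.5000
check cable 4: ‖A_4−P‖² = 32.5000 ≈ L_4² = 32.5000 ✓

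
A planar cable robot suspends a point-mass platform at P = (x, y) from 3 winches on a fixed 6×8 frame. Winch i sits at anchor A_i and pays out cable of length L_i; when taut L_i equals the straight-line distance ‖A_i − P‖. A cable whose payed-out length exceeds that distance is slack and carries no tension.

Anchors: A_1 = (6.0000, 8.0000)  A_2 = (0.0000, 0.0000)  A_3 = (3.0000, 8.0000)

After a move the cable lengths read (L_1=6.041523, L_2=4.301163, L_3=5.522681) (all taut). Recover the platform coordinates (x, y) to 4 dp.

(3.5000, 2.5000)

circle eqns → linear via eq_j − eq_1; set q_j = A_j·A_j − L_j²
q_1 = 36.0000+64.0000−36.5000 = 63.5000
12.0000·x + 16.0000·y = q_1−q_2 = 82.0000
6.0000·x + 0.0000·y = q_1−q_3 = 21.0000
solve first two rows → x=3.5000, y=2.5000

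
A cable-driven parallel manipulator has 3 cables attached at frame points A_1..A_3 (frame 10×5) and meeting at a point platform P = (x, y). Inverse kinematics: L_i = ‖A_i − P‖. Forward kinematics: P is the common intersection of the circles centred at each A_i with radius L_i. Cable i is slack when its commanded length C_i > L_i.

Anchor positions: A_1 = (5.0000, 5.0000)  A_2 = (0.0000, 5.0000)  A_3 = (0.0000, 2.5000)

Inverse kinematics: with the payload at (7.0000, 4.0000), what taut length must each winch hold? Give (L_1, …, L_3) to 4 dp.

(2.2361, 7.0711, 7.1589)

L_1 = √((5.0000−7.0000)² + (5.0000−4.0000)²) = 2.2361
L_2 = √((0.0000−7.0000)² + (5.0000−4.0000)²) = 7.0711
L_3 = √((0.0000−7.0000)² + (2.5000−4.0000)²) = 7.1589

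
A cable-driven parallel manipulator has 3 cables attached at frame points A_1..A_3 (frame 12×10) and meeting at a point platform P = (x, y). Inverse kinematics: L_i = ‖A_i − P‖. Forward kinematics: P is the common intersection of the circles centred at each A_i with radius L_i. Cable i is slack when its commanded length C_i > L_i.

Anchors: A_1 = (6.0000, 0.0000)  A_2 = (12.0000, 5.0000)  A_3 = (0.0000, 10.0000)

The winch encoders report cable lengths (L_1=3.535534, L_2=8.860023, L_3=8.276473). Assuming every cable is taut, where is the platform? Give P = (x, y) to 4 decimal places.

each cable: (A_i−P)·(A_i−P) = L_i²; let c_i = ‖A_i‖²−L_i²
c_1 = 36.0000+0.0000−12.5000 = 23.5000
row 1: -12.0000x − 10.0000y = -67.0000  (c_2=90.5000)
row 2: 12.0000x − 20.0000y = -8.0000  (c_3=31.5000)
Cramer on rows 1–2 → x = 3.5000, y = 2.5000

(3.5000, 2.5000)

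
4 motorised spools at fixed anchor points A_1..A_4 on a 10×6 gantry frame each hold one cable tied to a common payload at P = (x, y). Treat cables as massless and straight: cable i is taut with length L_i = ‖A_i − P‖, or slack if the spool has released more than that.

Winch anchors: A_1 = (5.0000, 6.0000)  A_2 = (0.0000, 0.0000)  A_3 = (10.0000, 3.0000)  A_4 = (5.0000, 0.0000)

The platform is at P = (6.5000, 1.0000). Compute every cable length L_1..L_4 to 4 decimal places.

(5.2202, 6.5765, 4.0311, 1.8028)

L_1 = √((5.0000−6.5000)² + (6.0000−1.0000)²) = 5.2202
L_2 = √((0.0000−6.5000)² + (0.0000−1.0000)²) = 6.5765
L_3 = √((10.0000−6.5000)² + (3.0000−1.0000)²) = 4.0311
L_4 = √((5.0000−6.5000)² + (0.0000−1.0000)²) = 1.8028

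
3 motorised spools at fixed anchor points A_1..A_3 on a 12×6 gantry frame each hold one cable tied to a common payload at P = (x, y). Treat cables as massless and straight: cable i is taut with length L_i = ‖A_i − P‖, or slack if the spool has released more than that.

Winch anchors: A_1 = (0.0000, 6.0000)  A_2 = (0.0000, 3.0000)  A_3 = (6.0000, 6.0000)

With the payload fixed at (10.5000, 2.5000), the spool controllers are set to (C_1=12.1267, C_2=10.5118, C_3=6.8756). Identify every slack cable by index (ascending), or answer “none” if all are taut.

cable 1: L_1 = ‖A_1−P‖ = 11.0680;  C_1 = 12.1267 → slack
cable 2: L_2 = ‖A_2−P‖ = 10.5119;  C_2 = 10.5118 → taut
cable 3: L_3 = ‖A_3−P‖ = 5.7009;  C_3 = 6.8756 → slack

1, 3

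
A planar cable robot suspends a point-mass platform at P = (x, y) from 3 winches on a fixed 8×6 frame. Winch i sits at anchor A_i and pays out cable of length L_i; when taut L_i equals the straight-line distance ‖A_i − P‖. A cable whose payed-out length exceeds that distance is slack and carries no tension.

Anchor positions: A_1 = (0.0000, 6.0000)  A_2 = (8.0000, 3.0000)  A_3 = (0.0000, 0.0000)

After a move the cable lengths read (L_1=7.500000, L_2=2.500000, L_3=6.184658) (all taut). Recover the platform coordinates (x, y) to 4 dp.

(6.0000, 1.5000)

expand ‖A_i−P‖²=L_i² and subtract eq 1 (k_i ≔ ‖A_i‖²−L_i²)
k_1 = 0.0000+36.0000−56.2500 = -20.2500
eq1−eq2 → [-16.0000  6.0000]·P = -87.0000
eq1−eq3 → [0.0000  12.0000]·P = 18.0000
2×2 solve → P = (6.0000, 1.5000)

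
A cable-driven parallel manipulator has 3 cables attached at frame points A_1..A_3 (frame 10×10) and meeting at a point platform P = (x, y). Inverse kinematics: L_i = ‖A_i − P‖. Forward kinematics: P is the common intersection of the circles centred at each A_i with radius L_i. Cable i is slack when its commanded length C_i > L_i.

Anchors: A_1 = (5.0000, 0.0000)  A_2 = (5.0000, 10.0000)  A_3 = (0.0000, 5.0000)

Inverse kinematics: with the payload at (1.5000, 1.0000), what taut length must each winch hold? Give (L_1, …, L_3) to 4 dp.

(3.6401, 9.6566, 4.2720)

L_1 = √((5.0000−1.5000)² + (0.0000−1.0000)²) = 3.6401
L_2 = √((5.0000−1.5000)² + (10.0000−1.0000)²) = 9.6566
L_3 = √((0.0000−1.5000)² + (5.0000−1.0000)²) = 4.2720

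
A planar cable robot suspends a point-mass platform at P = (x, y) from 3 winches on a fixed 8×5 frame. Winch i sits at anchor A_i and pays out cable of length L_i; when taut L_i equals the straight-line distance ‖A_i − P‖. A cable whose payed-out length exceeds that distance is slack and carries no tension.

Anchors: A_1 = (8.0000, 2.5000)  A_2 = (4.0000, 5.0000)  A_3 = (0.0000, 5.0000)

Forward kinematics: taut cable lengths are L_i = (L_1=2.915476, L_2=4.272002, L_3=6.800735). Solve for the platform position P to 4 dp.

circle eqns → linear via eq_j − eq_1; set q_j = A_j·A_j − L_j²
q_1 = 64.0000+6.2500−8.5000 = 61.7500
8.0000·x − 5.0000·y = q_1−q_2 = 39.0000
16.0000·x − 5.0000·y = q_1−q_3 = 83.0000
solve first two rows → x=5.5000, y=1.0000

(5.5000, 1.0000)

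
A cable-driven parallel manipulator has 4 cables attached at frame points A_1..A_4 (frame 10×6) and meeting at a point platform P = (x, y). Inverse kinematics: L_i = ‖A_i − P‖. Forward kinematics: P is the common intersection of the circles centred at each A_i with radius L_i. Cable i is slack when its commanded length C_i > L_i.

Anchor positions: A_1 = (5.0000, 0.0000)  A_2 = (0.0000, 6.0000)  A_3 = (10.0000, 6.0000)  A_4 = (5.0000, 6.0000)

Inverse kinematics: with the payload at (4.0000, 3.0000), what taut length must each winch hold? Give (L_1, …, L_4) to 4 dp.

(3.1623, 5.0000, 6.7082, 3.1623)

L_1 = √((5.0000−4.0000)² + (0.0000−3.0000)²) = 3.1623
L_2 = √((0.0000−4.0000)² + (6.0000−3.0000)²) = 5.0000
L_3 = √((10.0000−4.0000)² + (6.0000−3.0000)²) = 6.7082
L_4 = √((5.0000−4.0000)² + (6.0000−3.0000)²) = 3.1623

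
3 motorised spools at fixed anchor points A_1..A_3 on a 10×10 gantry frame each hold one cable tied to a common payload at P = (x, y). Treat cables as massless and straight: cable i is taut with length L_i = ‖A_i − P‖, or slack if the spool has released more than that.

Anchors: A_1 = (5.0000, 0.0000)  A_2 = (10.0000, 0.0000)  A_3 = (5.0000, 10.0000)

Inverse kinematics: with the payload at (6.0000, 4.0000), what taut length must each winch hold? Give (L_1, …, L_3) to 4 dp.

(4.1231, 5.6569, 6.0828)

cable 1: Δx=-1.0000, Δy=-4.0000; L_1 = √(Δx²+Δy²) = 4.1231
cable 2: Δx=4.0000, Δy=-4.0000; L_2 = √(Δx²+Δy²) = 5.6569
cable 3: Δx=-1.0000, Δy=6.0000; L_3 = √(Δx²+Δy²) = 6.0828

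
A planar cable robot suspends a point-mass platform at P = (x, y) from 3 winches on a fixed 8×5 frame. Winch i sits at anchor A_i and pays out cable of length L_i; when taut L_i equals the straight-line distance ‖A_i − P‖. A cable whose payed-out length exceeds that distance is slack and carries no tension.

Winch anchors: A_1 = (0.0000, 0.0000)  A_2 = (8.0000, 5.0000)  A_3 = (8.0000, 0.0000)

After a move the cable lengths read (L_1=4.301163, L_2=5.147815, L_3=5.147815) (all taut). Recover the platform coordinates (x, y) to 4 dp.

each cable: (A_i−P)·(A_i−P) = L_i²; let k_i = ‖A_i‖²−L_i²
k_1 = 0.0000+0.0000−18.5000 = -18.5000
row 1: -16.0000x − 10.0000y = -81.0000  (k_2=62.5000)
row 2: -16.0000x + 0.0000y = -56.0000  (k_3=37.5000)
Cramer on rows 1–2 → x = 3.5000, y = 2.5000

(3.5000, 2.5000)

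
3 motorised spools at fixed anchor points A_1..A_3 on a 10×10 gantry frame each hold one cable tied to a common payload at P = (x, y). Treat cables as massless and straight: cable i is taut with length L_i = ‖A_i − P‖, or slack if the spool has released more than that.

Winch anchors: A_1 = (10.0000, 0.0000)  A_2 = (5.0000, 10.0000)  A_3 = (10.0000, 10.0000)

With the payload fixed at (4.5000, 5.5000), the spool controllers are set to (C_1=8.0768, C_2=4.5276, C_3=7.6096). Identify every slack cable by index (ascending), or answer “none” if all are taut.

cable 1: √((5.5000)²+(-5.5000)²)=7.7782, C_1=8.0768: slack
cable 2: √((0.5000)²+(4.5000)²)=4.5277, C_2=4.5276: taut
cable 3: √((5.5000)²+(4.5000)²)=7.1063, C_3=7.6096: slack

1, 3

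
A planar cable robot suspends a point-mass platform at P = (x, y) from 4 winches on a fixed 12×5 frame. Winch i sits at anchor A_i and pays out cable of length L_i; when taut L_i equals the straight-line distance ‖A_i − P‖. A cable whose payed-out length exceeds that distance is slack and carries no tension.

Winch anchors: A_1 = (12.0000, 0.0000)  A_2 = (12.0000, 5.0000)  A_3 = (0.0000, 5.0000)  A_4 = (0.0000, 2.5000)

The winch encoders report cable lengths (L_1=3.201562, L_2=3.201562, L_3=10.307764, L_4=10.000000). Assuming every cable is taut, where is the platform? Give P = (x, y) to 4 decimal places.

(10.0000, 2.5000)

expand ‖A_i−P‖²=L_i² and subtract eq 1 (c_i ≔ ‖A_i‖²−L_i²)
c_1 = 144.0000+0.0000−10.2500 = 133.7500
eq1−eq2 → [0.0000  -10.0000]·P = -25.0000
eq1−eq3 → [24.0000  -10.0000]·P = 215.0000
eq1−eq4 → [24.0000  -5.0000]·P = 227.5000
2×2 solve → P = (10.0000, 2.5000)
check cable 4: ‖A_4−P‖² = 100.0000 ≈ L_4² = 100.0000 ✓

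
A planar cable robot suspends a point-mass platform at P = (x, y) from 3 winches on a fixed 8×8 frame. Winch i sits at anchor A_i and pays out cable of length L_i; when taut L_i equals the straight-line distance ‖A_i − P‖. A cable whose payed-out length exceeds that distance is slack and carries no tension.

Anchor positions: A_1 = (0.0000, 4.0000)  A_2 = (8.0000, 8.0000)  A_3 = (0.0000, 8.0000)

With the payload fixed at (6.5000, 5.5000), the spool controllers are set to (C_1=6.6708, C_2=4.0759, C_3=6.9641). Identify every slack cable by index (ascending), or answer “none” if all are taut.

cable 1: L_1 = ‖A_1−P‖ = 6.6708;  C_1 = 6.6708 → taut
cable 2: L_2 = ‖A_2−P‖ = 2.9155;  C_2 = 4.0759 → slack
cable 3: L_3 = ‖A_3−P‖ = 6.9642;  C_3 = 6.9641 → taut

2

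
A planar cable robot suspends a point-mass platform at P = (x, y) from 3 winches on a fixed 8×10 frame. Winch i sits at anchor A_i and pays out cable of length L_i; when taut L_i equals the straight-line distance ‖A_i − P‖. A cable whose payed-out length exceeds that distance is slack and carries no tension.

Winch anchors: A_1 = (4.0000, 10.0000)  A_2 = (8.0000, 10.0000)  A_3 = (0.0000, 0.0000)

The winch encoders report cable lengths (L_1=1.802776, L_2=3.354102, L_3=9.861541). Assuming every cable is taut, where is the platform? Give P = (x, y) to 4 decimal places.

(5.0000, 8.5000)

circle eqns → linear via eq_j − eq_1; set q_j = A_j·A_j − L_j²
q_1 = 16.0000+100.0000−3.2500 = 112.7500
-8.0000·x + 0.0000·y = q_1−q_2 = -40.0000
8.0000·x + 20.0000·y = q_1−q_3 = 210.0000
solve first two rows → x=5.0000, y=8.5000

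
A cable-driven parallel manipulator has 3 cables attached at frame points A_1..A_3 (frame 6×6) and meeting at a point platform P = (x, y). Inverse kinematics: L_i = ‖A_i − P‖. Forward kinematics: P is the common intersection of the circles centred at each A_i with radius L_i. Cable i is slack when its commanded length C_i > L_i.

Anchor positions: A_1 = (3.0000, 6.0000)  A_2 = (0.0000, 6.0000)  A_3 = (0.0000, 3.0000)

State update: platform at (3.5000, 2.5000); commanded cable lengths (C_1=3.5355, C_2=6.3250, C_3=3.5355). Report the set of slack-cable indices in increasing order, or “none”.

2

cable 1: √((-0.5000)²+(3.5000)²)=3.5355, C_1=3.5355: taut
cable 2: √((-3.5000)²+(3.5000)²)=4.9497, C_2=6.3250: slack
cable 3: √((-3.5000)²+(0.5000)²)=3.5355, C_3=3.5355: taut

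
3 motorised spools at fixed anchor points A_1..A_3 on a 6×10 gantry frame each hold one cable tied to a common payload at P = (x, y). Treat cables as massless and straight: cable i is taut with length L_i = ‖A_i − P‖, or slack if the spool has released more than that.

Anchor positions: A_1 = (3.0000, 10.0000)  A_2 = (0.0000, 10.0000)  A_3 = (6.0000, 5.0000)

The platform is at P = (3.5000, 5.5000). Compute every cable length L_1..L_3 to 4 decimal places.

cable 1: Δx=-0.5000, Δy=4.5000; L_1 = √(Δx²+Δy²) = 4.5277
cable 2: Δx=-3.5000, Δy=4.5000; L_2 = √(Δx²+Δy²) = 5.7009
cable 3: Δx=2.5000, Δy=-0.5000; L_3 = √(Δx²+Δy²) = 2.5495

(4.5277, 5.7009, 2.5495)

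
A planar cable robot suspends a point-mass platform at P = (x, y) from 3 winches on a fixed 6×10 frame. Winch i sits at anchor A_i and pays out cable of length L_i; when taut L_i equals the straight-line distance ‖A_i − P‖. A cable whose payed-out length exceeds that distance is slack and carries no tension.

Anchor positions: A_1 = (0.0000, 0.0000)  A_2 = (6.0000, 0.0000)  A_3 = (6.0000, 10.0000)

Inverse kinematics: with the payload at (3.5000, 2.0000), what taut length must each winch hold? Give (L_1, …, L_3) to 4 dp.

(4.0311, 3.2016, 8.3815)

L_1 = √((0.0000−3.5000)² + (0.0000−2.0000)²) = 4.0311
L_2 = √((6.0000−3.5000)² + (0.0000−2.0000)²) = 3.2016
L_3 = √((6.0000−3.5000)² + (10.0000−2.0000)²) = 8.3815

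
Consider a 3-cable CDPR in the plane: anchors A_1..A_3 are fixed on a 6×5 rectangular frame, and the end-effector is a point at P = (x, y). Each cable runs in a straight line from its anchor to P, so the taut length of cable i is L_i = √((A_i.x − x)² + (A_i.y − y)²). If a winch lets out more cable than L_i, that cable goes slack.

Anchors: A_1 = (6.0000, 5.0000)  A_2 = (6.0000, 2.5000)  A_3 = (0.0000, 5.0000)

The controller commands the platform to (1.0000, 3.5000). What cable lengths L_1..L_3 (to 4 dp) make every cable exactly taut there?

(5.2202, 5.0990, 1.8028)

L_1: Δ = A_1−P = (5.0000, 1.5000) → ‖Δ‖ = √27.2500 = 5.2202
L_2: Δ = A_2−P = (5.0000, -1.0000) → ‖Δ‖ = √26.0000 = 5.0990
L_3: Δ = A_3−P = (-1.0000, 1.5000) → ‖Δ‖ = √3.2500 = 1.8028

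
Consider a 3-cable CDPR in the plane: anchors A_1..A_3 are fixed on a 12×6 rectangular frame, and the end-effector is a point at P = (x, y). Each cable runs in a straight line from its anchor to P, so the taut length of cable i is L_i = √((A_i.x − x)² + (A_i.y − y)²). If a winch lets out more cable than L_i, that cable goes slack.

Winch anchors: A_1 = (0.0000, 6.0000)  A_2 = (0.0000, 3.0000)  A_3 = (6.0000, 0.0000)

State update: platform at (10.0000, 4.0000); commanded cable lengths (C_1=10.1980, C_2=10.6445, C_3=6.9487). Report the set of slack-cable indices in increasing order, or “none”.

cable 1: L_1 = ‖A_1−P‖ = 10.1980;  C_1 = 10.1980 → taut
cable 2: L_2 = ‖A_2−P‖ = 10.0499;  C_2 = 10.6445 → slack
cable 3: L_3 = ‖A_3−P‖ = 5.6569;  C_3 = 6.9487 → slack

2, 3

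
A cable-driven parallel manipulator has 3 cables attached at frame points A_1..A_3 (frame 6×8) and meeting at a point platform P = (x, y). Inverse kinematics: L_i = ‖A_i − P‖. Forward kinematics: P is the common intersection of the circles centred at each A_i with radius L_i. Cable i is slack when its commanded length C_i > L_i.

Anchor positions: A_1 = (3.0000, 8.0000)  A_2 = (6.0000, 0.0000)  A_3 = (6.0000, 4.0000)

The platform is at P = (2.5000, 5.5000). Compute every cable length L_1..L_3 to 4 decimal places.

cable 1: Δx=0.5000, Δy=2.5000; L_1 = √(Δx²+Δy²) = 2.5495
cable 2: Δx=3.5000, Δy=-5.5000; L_2 = √(Δx²+Δy²) = 6.5192
cable 3: Δx=3.5000, Δy=-1.5000; L_3 = √(Δx²+Δy²) = 3.8079

(2.5495, 6.5192, 3.8079)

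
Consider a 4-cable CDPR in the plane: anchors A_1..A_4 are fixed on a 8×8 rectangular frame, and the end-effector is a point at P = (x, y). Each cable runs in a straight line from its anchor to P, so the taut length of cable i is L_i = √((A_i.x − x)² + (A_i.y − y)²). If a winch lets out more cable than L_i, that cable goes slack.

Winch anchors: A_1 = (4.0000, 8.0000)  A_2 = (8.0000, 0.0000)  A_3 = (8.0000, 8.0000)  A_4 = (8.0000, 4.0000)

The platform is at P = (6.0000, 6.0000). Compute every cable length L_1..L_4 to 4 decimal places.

cable 1: Δx=-2.0000, Δy=2.0000; L_1 = √(Δx²+Δy²) = 2.8284
cable 2: Δx=2.0000, Δy=-6.0000; L_2 = √(Δx²+Δy²) = 6.3246
cable 3: Δx=2.0000, Δy=2.0000; L_3 = √(Δx²+Δy²) = 2.8284
cable 4: Δx=2.0000, Δy=-2.0000; L_4 = √(Δx²+Δy²) = 2.8284

(2.8284, 6.3246, 2.8284, 2.8284)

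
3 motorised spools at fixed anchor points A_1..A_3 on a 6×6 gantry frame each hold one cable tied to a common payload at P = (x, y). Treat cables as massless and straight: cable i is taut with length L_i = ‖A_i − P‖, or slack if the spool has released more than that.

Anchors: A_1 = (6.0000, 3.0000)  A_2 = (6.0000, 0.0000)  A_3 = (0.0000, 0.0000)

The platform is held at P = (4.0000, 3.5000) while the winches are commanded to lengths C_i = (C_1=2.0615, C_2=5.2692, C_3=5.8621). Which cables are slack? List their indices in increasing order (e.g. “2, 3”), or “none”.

2, 3

cable 1: √((2.0000)²+(-0.5000)²)=2.0616, C_1=2.0615: taut
cable 2: √((2.0000)²+(-3.5000)²)=4.0311, C_2=5.2692: slack
cable 3: √((-4.0000)²+(-3.5000)²)=5.3151, C_3=5.8621: slack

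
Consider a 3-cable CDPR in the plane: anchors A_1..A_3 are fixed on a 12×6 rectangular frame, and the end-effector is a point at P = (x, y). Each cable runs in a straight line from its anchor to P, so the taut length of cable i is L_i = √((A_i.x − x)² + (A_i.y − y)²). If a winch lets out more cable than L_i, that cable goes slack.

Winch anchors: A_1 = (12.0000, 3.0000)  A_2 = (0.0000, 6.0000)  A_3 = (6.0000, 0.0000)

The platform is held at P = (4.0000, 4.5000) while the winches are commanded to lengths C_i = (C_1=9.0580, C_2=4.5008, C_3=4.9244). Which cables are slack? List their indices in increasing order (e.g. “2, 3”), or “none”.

1, 2

cable 1: √((8.0000)²+(-1.5000)²)=8.1394, C_1=9.0580: slack
cable 2: √((-4.0000)²+(1.5000)²)=4.2720, C_2=4.5008: slack
cable 3: √((2.0000)²+(-4.5000)²)=4.9244, C_3=4.9244: taut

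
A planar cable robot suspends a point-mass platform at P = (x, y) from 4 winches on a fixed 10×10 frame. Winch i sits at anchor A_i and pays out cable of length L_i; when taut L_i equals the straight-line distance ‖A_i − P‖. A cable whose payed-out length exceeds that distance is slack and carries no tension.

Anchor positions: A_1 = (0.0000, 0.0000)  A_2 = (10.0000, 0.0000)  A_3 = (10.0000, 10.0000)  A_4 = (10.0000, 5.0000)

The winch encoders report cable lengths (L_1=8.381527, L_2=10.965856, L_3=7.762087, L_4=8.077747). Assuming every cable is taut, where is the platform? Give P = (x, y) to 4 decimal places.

expand ‖A_i−P‖²=L_i² and subtract eq 1 (k_i ≔ ‖A_i‖²−L_i²)
k_1 = 0.0000+0.0000−70.2500 = -70.2500
eq1−eq2 → [-20.0000  0.0000]·P = -50.0000
eq1−eq3 → [-20.0000  -20.0000]·P = -210.0000
eq1−eq4 → [-20.0000  -10.0000]·P = -130.0000
2×2 solve → P = (2.5000, 8.0000)
check cable 4: ‖A_4−P‖² = 65.2500 ≈ L_4² = 65.2500 ✓

(2.5000, 8.0000)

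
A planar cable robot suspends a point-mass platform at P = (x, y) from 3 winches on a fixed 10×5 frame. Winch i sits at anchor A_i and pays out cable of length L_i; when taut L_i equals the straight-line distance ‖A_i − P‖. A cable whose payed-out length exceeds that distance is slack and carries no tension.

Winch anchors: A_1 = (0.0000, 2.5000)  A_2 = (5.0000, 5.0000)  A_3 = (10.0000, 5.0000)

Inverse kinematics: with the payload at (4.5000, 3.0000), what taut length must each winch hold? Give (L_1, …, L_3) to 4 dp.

cable 1: Δx=-4.5000, Δy=-0.5000; L_1 = √(Δx²+Δy²) = 4.5277
cable 2: Δx=0.5000, Δy=2.0000; L_2 = √(Δx²+Δy²) = 2.0616
cable 3: Δx=5.5000, Δy=2.0000; L_3 = √(Δx²+Δy²) = 5.8523

(4.5277, 2.0616, 5.8523)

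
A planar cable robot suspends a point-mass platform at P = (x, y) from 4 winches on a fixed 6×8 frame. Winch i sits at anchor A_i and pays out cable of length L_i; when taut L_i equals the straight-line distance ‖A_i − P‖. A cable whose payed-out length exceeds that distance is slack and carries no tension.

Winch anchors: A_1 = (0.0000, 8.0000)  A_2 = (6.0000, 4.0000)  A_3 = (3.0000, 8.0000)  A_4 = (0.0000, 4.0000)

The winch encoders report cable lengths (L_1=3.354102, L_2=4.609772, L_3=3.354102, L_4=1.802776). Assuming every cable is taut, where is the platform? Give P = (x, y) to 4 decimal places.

(1.5000, 5.0000)

each cable: (A_i−P)·(A_i−P) = L_i²; let q_i = ‖A_i‖²−L_i²
q_1 = 0.0000+64.0000−11.2500 = 52.7500
row 1: -12.0000x + 8.0000y = 22.0000  (q_2=30.7500)
row 2: -6.0000x + 0.0000y = -9.0000  (q_3=61.7500)
row 3: 0.0000x + 8.0000y = 40.0000  (q_4=12.7500)
Cramer on rows 1–2 → x = 1.5000, y = 5.0000
check cable 4: ‖A_4−P‖² = 3.2500 ≈ L_4² = 3.2500 ✓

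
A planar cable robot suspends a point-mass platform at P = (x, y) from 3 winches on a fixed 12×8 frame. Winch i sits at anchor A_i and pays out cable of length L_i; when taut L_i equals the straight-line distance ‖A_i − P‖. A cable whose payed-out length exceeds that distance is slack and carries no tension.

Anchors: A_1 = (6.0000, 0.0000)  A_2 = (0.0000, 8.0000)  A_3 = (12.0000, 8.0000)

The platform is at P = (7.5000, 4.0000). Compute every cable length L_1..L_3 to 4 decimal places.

L_1: Δ = A_1−P = (-1.5000, -4.0000) → ‖Δ‖ = √18.2500 = 4.2720
L_2: Δ = A_2−P = (-7.5000, 4.0000) → ‖Δ‖ = √72.2500 = 8.5000
L_3: Δ = A_3−P = (4.5000, 4.0000) → ‖Δ‖ = √36.2500 = 6.0208

(4.2720, 8.5000, 6.0208)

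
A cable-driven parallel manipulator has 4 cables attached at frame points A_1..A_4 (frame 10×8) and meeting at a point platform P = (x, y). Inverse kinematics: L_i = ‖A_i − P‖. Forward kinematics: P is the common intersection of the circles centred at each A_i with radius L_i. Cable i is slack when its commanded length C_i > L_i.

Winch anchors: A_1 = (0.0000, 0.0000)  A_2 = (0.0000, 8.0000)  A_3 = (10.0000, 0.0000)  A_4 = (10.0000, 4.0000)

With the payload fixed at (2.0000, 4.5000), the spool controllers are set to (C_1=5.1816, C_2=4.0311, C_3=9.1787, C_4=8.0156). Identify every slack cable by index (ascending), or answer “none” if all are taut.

cable 1: √((-2.0000)²+(-4.5000)²)=4.9244, C_1=5.1816: slack
cable 2: √((-2.0000)²+(3.5000)²)=4.0311, C_2=4.0311: taut
cable 3: √((8.0000)²+(-4.5000)²)=9.1788, C_3=9.1787: taut
cable 4: √((8.0000)²+(-0.5000)²)=8.0156, C_4=8.0156: taut

1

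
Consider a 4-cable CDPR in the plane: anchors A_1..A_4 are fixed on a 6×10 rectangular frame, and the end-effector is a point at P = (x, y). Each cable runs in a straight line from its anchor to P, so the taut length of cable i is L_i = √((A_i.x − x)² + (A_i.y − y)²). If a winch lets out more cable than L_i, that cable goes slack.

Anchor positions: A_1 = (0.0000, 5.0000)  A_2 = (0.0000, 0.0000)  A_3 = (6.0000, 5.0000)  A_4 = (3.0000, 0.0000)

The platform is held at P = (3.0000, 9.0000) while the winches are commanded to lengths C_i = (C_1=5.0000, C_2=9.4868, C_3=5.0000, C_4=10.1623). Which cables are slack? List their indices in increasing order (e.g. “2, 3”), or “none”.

4

cable 1: √((-3.0000)²+(-4.0000)²)=5.0000, C_1=5.0000: taut
cable 2: √((-3.0000)²+(-9.0000)²)=9.4868, C_2=9.4868: taut
cable 3: √((3.0000)²+(-4.0000)²)=5.0000, C_3=5.0000: taut
cable 4: √((0.0000)²+(-9.0000)²)=9.0000, C_4=10.1623: slack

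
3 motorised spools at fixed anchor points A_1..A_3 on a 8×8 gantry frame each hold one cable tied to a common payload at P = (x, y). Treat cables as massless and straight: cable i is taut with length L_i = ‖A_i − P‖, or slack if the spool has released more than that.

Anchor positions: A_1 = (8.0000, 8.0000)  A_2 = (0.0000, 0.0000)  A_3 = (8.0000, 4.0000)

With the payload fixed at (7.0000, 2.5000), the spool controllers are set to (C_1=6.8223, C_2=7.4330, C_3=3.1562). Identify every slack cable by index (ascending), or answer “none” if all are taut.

1, 3

cable 1: L_1 = ‖A_1−P‖ = 5.5902;  C_1 = 6.8223 → slack
cable 2: L_2 = ‖A_2−P‖ = 7.4330;  C_2 = 7.4330 → taut
cable 3: L_3 = ‖A_3−P‖ = 1.8028;  C_3 = 3.1562 → slack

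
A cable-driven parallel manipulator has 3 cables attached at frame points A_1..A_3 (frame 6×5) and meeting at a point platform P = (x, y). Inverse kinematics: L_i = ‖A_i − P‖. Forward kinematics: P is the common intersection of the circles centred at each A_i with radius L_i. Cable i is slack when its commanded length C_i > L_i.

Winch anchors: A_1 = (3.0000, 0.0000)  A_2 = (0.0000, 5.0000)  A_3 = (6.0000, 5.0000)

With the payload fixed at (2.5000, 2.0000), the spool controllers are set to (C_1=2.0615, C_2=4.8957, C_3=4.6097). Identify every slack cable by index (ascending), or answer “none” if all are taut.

2

i=1: geometric 2.0616 vs commanded 2.0615 ⇒ taut
i=2: geometric 3.9051 vs commanded 4.8957 ⇒ slack
i=3: geometric 4.6098 vs commanded 4.6097 ⇒ taut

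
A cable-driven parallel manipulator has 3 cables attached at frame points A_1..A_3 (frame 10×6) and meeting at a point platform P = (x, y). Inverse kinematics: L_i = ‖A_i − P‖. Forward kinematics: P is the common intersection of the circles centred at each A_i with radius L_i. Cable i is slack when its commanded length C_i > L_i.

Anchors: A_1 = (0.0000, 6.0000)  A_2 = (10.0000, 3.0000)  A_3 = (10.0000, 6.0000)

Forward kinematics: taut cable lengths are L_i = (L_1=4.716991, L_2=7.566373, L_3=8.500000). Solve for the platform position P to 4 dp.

(2.5000, 2.0000)

circle eqns → linear via eq_j − eq_1; set k_j = A_j·A_j − L_j²
k_1 = 0.0000+36.0000−22.2500 = 13.7500
-20.0000·x + 6.0000·y = k_1−k_2 = -38.0000
-20.0000·x + 0.0000·y = k_1−k_3 = -50.0000
solve first two rows → x=2.5000, y=2.0000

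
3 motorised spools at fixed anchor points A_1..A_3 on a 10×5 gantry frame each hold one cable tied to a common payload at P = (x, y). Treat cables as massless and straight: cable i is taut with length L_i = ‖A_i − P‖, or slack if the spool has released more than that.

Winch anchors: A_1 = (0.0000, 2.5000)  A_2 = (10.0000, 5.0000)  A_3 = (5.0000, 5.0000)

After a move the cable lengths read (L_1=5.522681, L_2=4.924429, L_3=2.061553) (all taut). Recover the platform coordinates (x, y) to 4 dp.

(5.5000, 3.0000)

each cable: (A_i−P)·(A_i−P) = L_i²; let c_i = ‖A_i‖²−L_i²
c_1 = 0.0000+6.2500−30.5000 = -24.2500
row 1: -20.0000x − 5.0000y = -125.0000  (c_2=100.7500)
row 2: -10.0000x − 5.0000y = -70.0000  (c_3=45.7500)
Cramer on rows 1–2 → x = 5.5000, y = 3.0000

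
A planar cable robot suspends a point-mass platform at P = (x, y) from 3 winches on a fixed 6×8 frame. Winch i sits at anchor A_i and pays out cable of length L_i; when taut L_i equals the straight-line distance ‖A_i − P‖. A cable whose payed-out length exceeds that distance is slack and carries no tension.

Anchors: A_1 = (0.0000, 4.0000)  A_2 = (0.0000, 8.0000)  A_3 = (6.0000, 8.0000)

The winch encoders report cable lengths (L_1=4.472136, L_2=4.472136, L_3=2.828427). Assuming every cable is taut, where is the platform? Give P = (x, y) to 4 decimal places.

(4.0000, 6.0000)

each cable: (A_i−P)·(A_i−P) = L_i²; let q_i = ‖A_i‖²−L_i²
q_1 = 0.0000+16.0000−20.0000 = -4.0000
row 1: 0.0000x − 8.0000y = -48.0000  (q_2=44.0000)
row 2: -12.0000x − 8.0000y = -96.0000  (q_3=92.0000)
Cramer on rows 1–2 → x = 4.0000, y = 6.0000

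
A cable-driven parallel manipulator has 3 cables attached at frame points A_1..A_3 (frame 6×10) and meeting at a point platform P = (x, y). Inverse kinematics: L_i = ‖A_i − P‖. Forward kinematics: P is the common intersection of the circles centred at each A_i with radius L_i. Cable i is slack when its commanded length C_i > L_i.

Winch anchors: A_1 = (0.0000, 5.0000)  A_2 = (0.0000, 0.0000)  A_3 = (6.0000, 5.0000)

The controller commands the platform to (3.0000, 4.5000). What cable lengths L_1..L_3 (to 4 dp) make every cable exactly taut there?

L_1: Δ = A_1−P = (-3.0000, 0.5000) → ‖Δ‖ = √9.2500 = 3.0414
L_2: Δ = A_2−P = (-3.0000, -4.5000) → ‖Δ‖ = √29.2500 = 5.4083
L_3: Δ = A_3−P = (3.0000, 0.5000) → ‖Δ‖ = √9.2500 = 3.0414

(3.0414, 5.4083, 3.0414)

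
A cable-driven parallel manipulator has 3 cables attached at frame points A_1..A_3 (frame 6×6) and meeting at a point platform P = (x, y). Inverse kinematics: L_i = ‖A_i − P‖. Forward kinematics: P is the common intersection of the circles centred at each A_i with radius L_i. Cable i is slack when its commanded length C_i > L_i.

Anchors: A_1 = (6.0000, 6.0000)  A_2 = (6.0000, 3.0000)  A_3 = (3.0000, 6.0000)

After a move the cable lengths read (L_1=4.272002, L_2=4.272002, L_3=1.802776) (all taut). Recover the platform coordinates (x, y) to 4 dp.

expand ‖A_i−P‖²=L_i² and subtract eq 1 (q_i ≔ ‖A_i‖²−L_i²)
q_1 = 36.0000+36.0000−18.2500 = 53.7500
eq1−eq2 → [0.0000  6.0000]·P = 27.0000
eq1−eq3 → [6.0000  0.0000]·P = 12.0000
2×2 solve → P = (2.0000, 4.5000)

(2.0000, 4.5000)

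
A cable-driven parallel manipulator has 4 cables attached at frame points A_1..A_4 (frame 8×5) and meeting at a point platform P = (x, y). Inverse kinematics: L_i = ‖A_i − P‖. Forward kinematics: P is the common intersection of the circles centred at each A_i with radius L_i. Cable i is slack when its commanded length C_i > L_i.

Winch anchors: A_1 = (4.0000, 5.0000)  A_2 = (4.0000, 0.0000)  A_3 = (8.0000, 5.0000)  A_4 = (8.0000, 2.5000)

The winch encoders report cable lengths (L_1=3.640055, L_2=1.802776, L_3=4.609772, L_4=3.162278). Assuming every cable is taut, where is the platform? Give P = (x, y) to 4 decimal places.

(5.0000, 1.5000)

each cable: (A_i−P)·(A_i−P) = L_i²; let q_i = ‖A_i‖²−L_i²
q_1 = 16.0000+25.0000−13.2500 = 27.7500
row 1: 0.0000x + 10.0000y = 15.0000  (q_2=12.7500)
row 2: -8.0000x + 0.0000y = -40.0000  (q_3=67.7500)
row 3: -8.0000x + 5.0000y = -32.5000  (q_4=60.2500)
Cramer on rows 1–2 → x = 5.0000, y = 1.5000
check cable 4: ‖A_4−P‖² = 10.0000 ≈ L_4² = 10.0000 ✓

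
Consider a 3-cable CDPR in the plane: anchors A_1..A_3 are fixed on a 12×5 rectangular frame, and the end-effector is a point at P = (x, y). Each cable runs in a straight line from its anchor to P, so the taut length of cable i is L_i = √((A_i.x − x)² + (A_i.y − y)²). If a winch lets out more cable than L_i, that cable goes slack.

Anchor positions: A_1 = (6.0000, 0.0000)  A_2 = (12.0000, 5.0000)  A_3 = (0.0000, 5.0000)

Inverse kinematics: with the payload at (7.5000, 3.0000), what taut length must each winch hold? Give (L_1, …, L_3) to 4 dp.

(3.3541, 4.9244, 7.7621)

cable 1: Δx=-1.5000, Δy=-3.0000; L_1 = √(Δx²+Δy²) = 3.3541
cable 2: Δx=4.5000, Δy=2.0000; L_2 = √(Δx²+Δy²) = 4.9244
cable 3: Δx=-7.5000, Δy=2.0000; L_3 = √(Δx²+Δy²) = 7.7621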